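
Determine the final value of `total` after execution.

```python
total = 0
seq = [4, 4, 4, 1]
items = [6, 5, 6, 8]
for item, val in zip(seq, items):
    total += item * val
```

Let's trace through this code step by step.

Initialize: total = 0
Initialize: seq = [4, 4, 4, 1]
Initialize: items = [6, 5, 6, 8]
Entering loop: for item, val in zip(seq, items):

After execution: total = 76
76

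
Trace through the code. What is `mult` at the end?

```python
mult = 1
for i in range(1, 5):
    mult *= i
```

Let's trace through this code step by step.

Initialize: mult = 1
Entering loop: for i in range(1, 5):

After execution: mult = 24
24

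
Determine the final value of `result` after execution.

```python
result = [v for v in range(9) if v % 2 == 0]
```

Let's trace through this code step by step.

Initialize: result = [v for v in range(9) if v % 2 == 0]

After execution: result = [0, 2, 4, 6, 8]
[0, 2, 4, 6, 8]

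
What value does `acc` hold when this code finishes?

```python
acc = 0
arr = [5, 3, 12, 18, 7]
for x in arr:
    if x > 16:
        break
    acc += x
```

Let's trace through this code step by step.

Initialize: acc = 0
Initialize: arr = [5, 3, 12, 18, 7]
Entering loop: for x in arr:

After execution: acc = 20
20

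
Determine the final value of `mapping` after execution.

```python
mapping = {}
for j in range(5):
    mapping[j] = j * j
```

Let's trace through this code step by step.

Initialize: mapping = {}
Entering loop: for j in range(5):

After execution: mapping = {0: 0, 1: 1, 2: 4, 3: 9, 4: 16}
{0: 0, 1: 1, 2: 4, 3: 9, 4: 16}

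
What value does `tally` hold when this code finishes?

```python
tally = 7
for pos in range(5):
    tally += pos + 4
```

Let's trace through this code step by step.

Initialize: tally = 7
Entering loop: for pos in range(5):

After execution: tally = 37
37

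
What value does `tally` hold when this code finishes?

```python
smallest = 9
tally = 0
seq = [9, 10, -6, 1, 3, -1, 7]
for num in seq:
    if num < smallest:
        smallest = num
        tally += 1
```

Let's trace through this code step by step.

Initialize: smallest = 9
Initialize: tally = 0
Initialize: seq = [9, 10, -6, 1, 3, -1, 7]
Entering loop: for num in seq:

After execution: tally = 1
1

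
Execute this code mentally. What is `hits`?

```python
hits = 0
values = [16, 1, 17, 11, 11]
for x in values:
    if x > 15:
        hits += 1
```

Let's trace through this code step by step.

Initialize: hits = 0
Initialize: values = [16, 1, 17, 11, 11]
Entering loop: for x in values:

After execution: hits = 2
2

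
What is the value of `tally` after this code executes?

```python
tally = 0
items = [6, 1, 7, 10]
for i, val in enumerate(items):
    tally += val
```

Let's trace through this code step by step.

Initialize: tally = 0
Initialize: items = [6, 1, 7, 10]
Entering loop: for i, val in enumerate(items):

After execution: tally = 24
24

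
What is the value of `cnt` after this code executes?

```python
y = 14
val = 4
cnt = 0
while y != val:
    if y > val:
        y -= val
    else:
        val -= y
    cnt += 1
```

Let's trace through this code step by step.

Initialize: y = 14
Initialize: val = 4
Initialize: cnt = 0
Entering loop: while y != val:

After execution: cnt = 4
4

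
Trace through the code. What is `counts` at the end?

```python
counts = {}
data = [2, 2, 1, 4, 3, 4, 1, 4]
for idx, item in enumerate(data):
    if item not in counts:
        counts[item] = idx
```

Let's trace through this code step by step.

Initialize: counts = {}
Initialize: data = [2, 2, 1, 4, 3, 4, 1, 4]
Entering loop: for idx, item in enumerate(data):

After execution: counts = {2: 0, 1: 2, 4: 3, 3: 4}
{2: 0, 1: 2, 4: 3, 3: 4}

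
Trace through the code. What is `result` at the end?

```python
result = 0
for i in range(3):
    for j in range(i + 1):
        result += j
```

Let's trace through this code step by step.

Initialize: result = 0
Entering loop: for i in range(3):

After execution: result = 4
4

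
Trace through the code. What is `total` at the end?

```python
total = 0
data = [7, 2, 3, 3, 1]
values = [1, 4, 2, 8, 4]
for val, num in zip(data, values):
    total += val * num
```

Let's trace through this code step by step.

Initialize: total = 0
Initialize: data = [7, 2, 3, 3, 1]
Initialize: values = [1, 4, 2, 8, 4]
Entering loop: for val, num in zip(data, values):

After execution: total = 49
49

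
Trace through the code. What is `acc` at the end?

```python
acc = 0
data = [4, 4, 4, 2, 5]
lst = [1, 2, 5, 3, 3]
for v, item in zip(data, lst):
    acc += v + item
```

Let's trace through this code step by step.

Initialize: acc = 0
Initialize: data = [4, 4, 4, 2, 5]
Initialize: lst = [1, 2, 5, 3, 3]
Entering loop: for v, item in zip(data, lst):

After execution: acc = 33
33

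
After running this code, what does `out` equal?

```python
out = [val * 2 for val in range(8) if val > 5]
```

Let's trace through this code step by step.

Initialize: out = [val * 2 for val in range(8) if val > 5]

After execution: out = [12, 14]
[12, 14]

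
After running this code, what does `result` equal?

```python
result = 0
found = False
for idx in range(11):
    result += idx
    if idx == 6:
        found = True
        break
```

Let's trace through this code step by step.

Initialize: result = 0
Initialize: found = False
Entering loop: for idx in range(11):

After execution: result = 21
21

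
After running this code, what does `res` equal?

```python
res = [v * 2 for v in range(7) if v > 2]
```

Let's trace through this code step by step.

Initialize: res = [v * 2 for v in range(7) if v > 2]

After execution: res = [6, 8, 10, 12]
[6, 8, 10, 12]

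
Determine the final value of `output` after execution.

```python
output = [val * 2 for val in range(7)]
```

Let's trace through this code step by step.

Initialize: output = [val * 2 for val in range(7)]

After execution: output = [0, 2, 4, 6, 8, 10, 12]
[0, 2, 4, 6, 8, 10, 12]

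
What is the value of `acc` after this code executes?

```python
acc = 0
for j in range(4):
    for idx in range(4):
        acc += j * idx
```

Let's trace through this code step by step.

Initialize: acc = 0
Entering loop: for j in range(4):

After execution: acc = 36
36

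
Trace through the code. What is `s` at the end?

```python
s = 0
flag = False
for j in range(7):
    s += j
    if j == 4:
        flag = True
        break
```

Let's trace through this code step by step.

Initialize: s = 0
Initialize: flag = False
Entering loop: for j in range(7):

After execution: s = 10
10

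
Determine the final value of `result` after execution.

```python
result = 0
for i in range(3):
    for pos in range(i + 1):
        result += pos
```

Let's trace through this code step by step.

Initialize: result = 0
Entering loop: for i in range(3):

After execution: result = 4
4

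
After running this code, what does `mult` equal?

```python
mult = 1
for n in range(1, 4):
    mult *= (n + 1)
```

Let's trace through this code step by step.

Initialize: mult = 1
Entering loop: for n in range(1, 4):

After execution: mult = 24
24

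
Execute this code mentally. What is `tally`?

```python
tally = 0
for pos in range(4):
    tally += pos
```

Let's trace through this code step by step.

Initialize: tally = 0
Entering loop: for pos in range(4):

After execution: tally = 6
6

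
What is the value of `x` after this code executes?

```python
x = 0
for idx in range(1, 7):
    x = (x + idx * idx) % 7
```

Let's trace through this code step by step.

Initialize: x = 0
Entering loop: for idx in range(1, 7):

After execution: x = 0
0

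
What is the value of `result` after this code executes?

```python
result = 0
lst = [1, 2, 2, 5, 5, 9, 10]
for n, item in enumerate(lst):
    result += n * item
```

Let's trace through this code step by step.

Initialize: result = 0
Initialize: lst = [1, 2, 2, 5, 5, 9, 10]
Entering loop: for n, item in enumerate(lst):

After execution: result = 146
146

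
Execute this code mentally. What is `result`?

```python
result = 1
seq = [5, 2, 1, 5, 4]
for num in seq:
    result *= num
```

Let's trace through this code step by step.

Initialize: result = 1
Initialize: seq = [5, 2, 1, 5, 4]
Entering loop: for num in seq:

After execution: result = 200
200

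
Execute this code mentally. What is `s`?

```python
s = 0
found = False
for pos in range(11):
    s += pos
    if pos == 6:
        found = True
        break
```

Let's trace through this code step by step.

Initialize: s = 0
Initialize: found = False
Entering loop: for pos in range(11):

After execution: s = 21
21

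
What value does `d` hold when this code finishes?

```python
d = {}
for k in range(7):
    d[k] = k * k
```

Let's trace through this code step by step.

Initialize: d = {}
Entering loop: for k in range(7):

After execution: d = {0: 0, 1: 1, 2: 4, 3: 9, 4: 16, 5: 25, 6: 36}
{0: 0, 1: 1, 2: 4, 3: 9, 4: 16, 5: 25, 6: 36}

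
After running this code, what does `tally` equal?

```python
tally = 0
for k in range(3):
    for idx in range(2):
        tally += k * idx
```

Let's trace through this code step by step.

Initialize: tally = 0
Entering loop: for k in range(3):

After execution: tally = 3
3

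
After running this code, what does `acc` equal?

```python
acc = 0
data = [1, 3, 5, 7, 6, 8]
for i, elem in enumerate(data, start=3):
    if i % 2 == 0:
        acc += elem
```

Let's trace through this code step by step.

Initialize: acc = 0
Initialize: data = [1, 3, 5, 7, 6, 8]
Entering loop: for i, elem in enumerate(data, start=3):

After execution: acc = 18
18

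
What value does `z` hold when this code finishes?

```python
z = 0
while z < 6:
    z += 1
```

Let's trace through this code step by step.

Initialize: z = 0
Entering loop: while z < 6:

After execution: z = 6
6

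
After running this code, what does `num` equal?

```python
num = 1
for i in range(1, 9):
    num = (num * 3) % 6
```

Let's trace through this code step by step.

Initialize: num = 1
Entering loop: for i in range(1, 9):

After execution: num = 3
3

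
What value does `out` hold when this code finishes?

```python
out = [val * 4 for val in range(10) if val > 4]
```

Let's trace through this code step by step.

Initialize: out = [val * 4 for val in range(10) if val > 4]

After execution: out = [20, 24, 28, 32, 36]
[20, 24, 28, 32, 36]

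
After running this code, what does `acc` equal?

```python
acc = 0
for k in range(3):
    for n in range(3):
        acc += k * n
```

Let's trace through this code step by step.

Initialize: acc = 0
Entering loop: for k in range(3):

After execution: acc = 9
9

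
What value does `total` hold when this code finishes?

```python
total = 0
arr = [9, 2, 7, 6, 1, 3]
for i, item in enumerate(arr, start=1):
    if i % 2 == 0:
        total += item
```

Let's trace through this code step by step.

Initialize: total = 0
Initialize: arr = [9, 2, 7, 6, 1, 3]
Entering loop: for i, item in enumerate(arr, start=1):

After execution: total = 11
11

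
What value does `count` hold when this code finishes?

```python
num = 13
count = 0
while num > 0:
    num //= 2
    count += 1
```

Let's trace through this code step by step.

Initialize: num = 13
Initialize: count = 0
Entering loop: while num > 0:

After execution: count = 4
4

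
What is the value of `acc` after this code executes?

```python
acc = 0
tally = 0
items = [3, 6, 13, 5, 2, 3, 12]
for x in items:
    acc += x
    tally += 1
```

Let's trace through this code step by step.

Initialize: acc = 0
Initialize: tally = 0
Initialize: items = [3, 6, 13, 5, 2, 3, 12]
Entering loop: for x in items:

After execution: acc = 44
44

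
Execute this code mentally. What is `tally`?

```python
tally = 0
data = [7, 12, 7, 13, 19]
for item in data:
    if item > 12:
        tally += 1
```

Let's trace through this code step by step.

Initialize: tally = 0
Initialize: data = [7, 12, 7, 13, 19]
Entering loop: for item in data:

After execution: tally = 2
2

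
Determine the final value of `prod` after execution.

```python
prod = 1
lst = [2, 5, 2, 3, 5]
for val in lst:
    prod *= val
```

Let's trace through this code step by step.

Initialize: prod = 1
Initialize: lst = [2, 5, 2, 3, 5]
Entering loop: for val in lst:

After execution: prod = 300
300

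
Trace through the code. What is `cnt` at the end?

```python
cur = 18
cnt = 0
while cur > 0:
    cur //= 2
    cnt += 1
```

Let's trace through this code step by step.

Initialize: cur = 18
Initialize: cnt = 0
Entering loop: while cur > 0:

After execution: cnt = 5
5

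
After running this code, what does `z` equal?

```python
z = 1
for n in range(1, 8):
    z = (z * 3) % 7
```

Let's trace through this code step by step.

Initialize: z = 1
Entering loop: for n in range(1, 8):

After execution: z = 3
3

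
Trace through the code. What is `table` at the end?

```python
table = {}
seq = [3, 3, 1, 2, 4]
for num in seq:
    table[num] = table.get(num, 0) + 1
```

Let's trace through this code step by step.

Initialize: table = {}
Initialize: seq = [3, 3, 1, 2, 4]
Entering loop: for num in seq:

After execution: table = {3: 2, 1: 1, 2: 1, 4: 1}
{3: 2, 1: 1, 2: 1, 4: 1}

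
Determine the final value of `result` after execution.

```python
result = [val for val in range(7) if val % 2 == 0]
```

Let's trace through this code step by step.

Initialize: result = [val for val in range(7) if val % 2 == 0]

After execution: result = [0, 2, 4, 6]
[0, 2, 4, 6]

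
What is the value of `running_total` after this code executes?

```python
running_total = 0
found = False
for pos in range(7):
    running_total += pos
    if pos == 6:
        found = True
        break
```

Let's trace through this code step by step.

Initialize: running_total = 0
Initialize: found = False
Entering loop: for pos in range(7):

After execution: running_total = 21
21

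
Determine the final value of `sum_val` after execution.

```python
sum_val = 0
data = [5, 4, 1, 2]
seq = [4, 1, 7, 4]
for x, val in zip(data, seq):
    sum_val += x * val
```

Let's trace through this code step by step.

Initialize: sum_val = 0
Initialize: data = [5, 4, 1, 2]
Initialize: seq = [4, 1, 7, 4]
Entering loop: for x, val in zip(data, seq):

After execution: sum_val = 39
39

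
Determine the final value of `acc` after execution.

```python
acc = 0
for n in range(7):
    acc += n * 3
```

Let's trace through this code step by step.

Initialize: acc = 0
Entering loop: for n in range(7):

After execution: acc = 63
63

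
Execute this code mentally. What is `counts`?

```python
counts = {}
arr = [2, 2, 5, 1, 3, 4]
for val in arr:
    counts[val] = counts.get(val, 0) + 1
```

Let's trace through this code step by step.

Initialize: counts = {}
Initialize: arr = [2, 2, 5, 1, 3, 4]
Entering loop: for val in arr:

After execution: counts = {2: 2, 5: 1, 1: 1, 3: 1, 4: 1}
{2: 2, 5: 1, 1: 1, 3: 1, 4: 1}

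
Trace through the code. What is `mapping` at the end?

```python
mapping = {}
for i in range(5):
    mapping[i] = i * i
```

Let's trace through this code step by step.

Initialize: mapping = {}
Entering loop: for i in range(5):

After execution: mapping = {0: 0, 1: 1, 2: 4, 3: 9, 4: 16}
{0: 0, 1: 1, 2: 4, 3: 9, 4: 16}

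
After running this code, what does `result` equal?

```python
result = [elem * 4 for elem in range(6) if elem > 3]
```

Let's trace through this code step by step.

Initialize: result = [elem * 4 for elem in range(6) if elem > 3]

After execution: result = [16, 20]
[16, 20]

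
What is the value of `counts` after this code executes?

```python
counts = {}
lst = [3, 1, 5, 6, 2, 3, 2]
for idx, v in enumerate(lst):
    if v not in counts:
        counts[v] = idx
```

Let's trace through this code step by step.

Initialize: counts = {}
Initialize: lst = [3, 1, 5, 6, 2, 3, 2]
Entering loop: for idx, v in enumerate(lst):

After execution: counts = {3: 0, 1: 1, 5: 2, 6: 3, 2: 4}
{3: 0, 1: 1, 5: 2, 6: 3, 2: 4}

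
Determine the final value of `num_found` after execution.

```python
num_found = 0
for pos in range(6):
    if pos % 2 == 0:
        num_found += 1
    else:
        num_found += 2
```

Let's trace through this code step by step.

Initialize: num_found = 0
Entering loop: for pos in range(6):

After execution: num_found = 9
9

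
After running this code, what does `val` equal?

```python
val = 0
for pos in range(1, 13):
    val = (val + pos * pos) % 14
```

Let's trace through this code step by step.

Initialize: val = 0
Entering loop: for pos in range(1, 13):

After execution: val = 6
6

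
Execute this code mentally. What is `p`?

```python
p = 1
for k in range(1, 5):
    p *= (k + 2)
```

Let's trace through this code step by step.

Initialize: p = 1
Entering loop: for k in range(1, 5):

After execution: p = 360
360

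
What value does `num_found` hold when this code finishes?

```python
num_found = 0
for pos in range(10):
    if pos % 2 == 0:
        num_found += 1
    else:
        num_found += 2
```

Let's trace through this code step by step.

Initialize: num_found = 0
Entering loop: for pos in range(10):

After execution: num_found = 15
15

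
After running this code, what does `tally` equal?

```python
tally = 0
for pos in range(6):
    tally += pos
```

Let's trace through this code step by step.

Initialize: tally = 0
Entering loop: for pos in range(6):

After execution: tally = 15
15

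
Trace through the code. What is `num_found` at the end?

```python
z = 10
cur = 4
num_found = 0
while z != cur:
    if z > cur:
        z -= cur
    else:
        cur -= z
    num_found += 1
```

Let's trace through this code step by step.

Initialize: z = 10
Initialize: cur = 4
Initialize: num_found = 0
Entering loop: while z != cur:

After execution: num_found = 3
3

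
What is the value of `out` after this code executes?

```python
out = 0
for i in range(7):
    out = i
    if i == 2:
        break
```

Let's trace through this code step by step.

Initialize: out = 0
Entering loop: for i in range(7):

After execution: out = 2
2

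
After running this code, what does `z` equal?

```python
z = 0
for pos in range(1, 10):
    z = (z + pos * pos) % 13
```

Let's trace through this code step by step.

Initialize: z = 0
Entering loop: for pos in range(1, 10):

After execution: z = 12
12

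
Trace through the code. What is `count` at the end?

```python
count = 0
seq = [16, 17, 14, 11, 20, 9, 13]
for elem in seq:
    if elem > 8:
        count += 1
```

Let's trace through this code step by step.

Initialize: count = 0
Initialize: seq = [16, 17, 14, 11, 20, 9, 13]
Entering loop: for elem in seq:

After execution: count = 7
7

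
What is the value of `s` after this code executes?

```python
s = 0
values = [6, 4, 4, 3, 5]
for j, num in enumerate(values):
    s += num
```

Let's trace through this code step by step.

Initialize: s = 0
Initialize: values = [6, 4, 4, 3, 5]
Entering loop: for j, num in enumerate(values):

After execution: s = 22
22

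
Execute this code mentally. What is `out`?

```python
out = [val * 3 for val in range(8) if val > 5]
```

Let's trace through this code step by step.

Initialize: out = [val * 3 for val in range(8) if val > 5]

After execution: out = [18, 21]
[18, 21]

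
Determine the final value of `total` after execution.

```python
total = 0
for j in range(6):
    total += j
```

Let's trace through this code step by step.

Initialize: total = 0
Entering loop: for j in range(6):

After execution: total = 15
15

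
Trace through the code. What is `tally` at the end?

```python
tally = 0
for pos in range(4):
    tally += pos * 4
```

Let's trace through this code step by step.

Initialize: tally = 0
Entering loop: for pos in range(4):

After execution: tally = 24
24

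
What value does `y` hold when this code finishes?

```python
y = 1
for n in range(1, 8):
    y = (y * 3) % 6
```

Let's trace through this code step by step.

Initialize: y = 1
Entering loop: for n in range(1, 8):

After execution: y = 3
3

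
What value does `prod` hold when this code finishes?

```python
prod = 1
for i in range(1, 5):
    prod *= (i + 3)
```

Let's trace through this code step by step.

Initialize: prod = 1
Entering loop: for i in range(1, 5):

After execution: prod = 840
840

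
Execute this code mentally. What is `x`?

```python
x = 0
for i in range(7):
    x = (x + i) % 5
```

Let's trace through this code step by step.

Initialize: x = 0
Entering loop: for i in range(7):

After execution: x = 1
1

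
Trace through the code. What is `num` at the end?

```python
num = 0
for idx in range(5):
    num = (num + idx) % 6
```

Let's trace through this code step by step.

Initialize: num = 0
Entering loop: for idx in range(5):

After execution: num = 4
4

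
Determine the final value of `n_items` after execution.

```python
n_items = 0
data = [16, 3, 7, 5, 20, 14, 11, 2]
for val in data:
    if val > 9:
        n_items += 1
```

Let's trace through this code step by step.

Initialize: n_items = 0
Initialize: data = [16, 3, 7, 5, 20, 14, 11, 2]
Entering loop: for val in data:

After execution: n_items = 4
4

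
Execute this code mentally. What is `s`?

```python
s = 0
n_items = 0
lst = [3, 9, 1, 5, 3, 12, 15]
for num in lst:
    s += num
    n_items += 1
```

Let's trace through this code step by step.

Initialize: s = 0
Initialize: n_items = 0
Initialize: lst = [3, 9, 1, 5, 3, 12, 15]
Entering loop: for num in lst:

After execution: s = 48
48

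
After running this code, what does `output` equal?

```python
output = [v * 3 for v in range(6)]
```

Let's trace through this code step by step.

Initialize: output = [v * 3 for v in range(6)]

After execution: output = [0, 3, 6, 9, 12, 15]
[0, 3, 6, 9, 12, 15]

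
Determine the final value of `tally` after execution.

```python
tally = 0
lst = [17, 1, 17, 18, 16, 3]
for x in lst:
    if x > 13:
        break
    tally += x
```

Let's trace through this code step by step.

Initialize: tally = 0
Initialize: lst = [17, 1, 17, 18, 16, 3]
Entering loop: for x in lst:

After execution: tally = 0
0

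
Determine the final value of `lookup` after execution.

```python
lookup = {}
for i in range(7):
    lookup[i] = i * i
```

Let's trace through this code step by step.

Initialize: lookup = {}
Entering loop: for i in range(7):

After execution: lookup = {0: 0, 1: 1, 2: 4, 3: 9, 4: 16, 5: 25, 6: 36}
{0: 0, 1: 1, 2: 4, 3: 9, 4: 16, 5: 25, 6: 36}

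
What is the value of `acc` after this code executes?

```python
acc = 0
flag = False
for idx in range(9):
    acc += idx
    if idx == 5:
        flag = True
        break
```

Let's trace through this code step by step.

Initialize: acc = 0
Initialize: flag = False
Entering loop: for idx in range(9):

After execution: acc = 15
15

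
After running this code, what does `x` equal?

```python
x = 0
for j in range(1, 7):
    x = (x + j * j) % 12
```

Let's trace through this code step by step.

Initialize: x = 0
Entering loop: for j in range(1, 7):

After execution: x = 7
7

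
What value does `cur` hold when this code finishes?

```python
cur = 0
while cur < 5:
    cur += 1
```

Let's trace through this code step by step.

Initialize: cur = 0
Entering loop: while cur < 5:

After execution: cur = 5
5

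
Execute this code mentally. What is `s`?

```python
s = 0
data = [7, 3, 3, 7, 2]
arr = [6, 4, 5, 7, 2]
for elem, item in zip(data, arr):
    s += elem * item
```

Let's trace through this code step by step.

Initialize: s = 0
Initialize: data = [7, 3, 3, 7, 2]
Initialize: arr = [6, 4, 5, 7, 2]
Entering loop: for elem, item in zip(data, arr):

After execution: s = 122
122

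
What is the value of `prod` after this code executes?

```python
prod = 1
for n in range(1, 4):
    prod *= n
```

Let's trace through this code step by step.

Initialize: prod = 1
Entering loop: for n in range(1, 4):

After execution: prod = 6
6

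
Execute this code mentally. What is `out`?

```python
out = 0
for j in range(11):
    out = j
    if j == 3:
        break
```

Let's trace through this code step by step.

Initialize: out = 0
Entering loop: for j in range(11):

After execution: out = 3
3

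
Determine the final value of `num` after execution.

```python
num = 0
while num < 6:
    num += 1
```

Let's trace through this code step by step.

Initialize: num = 0
Entering loop: while num < 6:

After execution: num = 6
6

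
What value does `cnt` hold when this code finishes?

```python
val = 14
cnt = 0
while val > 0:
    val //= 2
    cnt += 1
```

Let's trace through this code step by step.

Initialize: val = 14
Initialize: cnt = 0
Entering loop: while val > 0:

After execution: cnt = 4
4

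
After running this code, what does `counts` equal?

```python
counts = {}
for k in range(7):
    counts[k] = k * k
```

Let's trace through this code step by step.

Initialize: counts = {}
Entering loop: for k in range(7):

After execution: counts = {0: 0, 1: 1, 2: 4, 3: 9, 4: 16, 5: 25, 6: 36}
{0: 0, 1: 1, 2: 4, 3: 9, 4: 16, 5: 25, 6: 36}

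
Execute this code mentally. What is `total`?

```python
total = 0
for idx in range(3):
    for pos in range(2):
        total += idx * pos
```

Let's trace through this code step by step.

Initialize: total = 0
Entering loop: for idx in range(3):

After execution: total = 3
3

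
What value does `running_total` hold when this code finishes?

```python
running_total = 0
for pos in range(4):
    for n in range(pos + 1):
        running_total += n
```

Let's trace through this code step by step.

Initialize: running_total = 0
Entering loop: for pos in range(4):

After execution: running_total = 10
10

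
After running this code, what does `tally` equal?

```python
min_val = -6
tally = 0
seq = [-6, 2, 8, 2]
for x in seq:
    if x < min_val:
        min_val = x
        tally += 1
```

Let's trace through this code step by step.

Initialize: min_val = -6
Initialize: tally = 0
Initialize: seq = [-6, 2, 8, 2]
Entering loop: for x in seq:

After execution: tally = 0
0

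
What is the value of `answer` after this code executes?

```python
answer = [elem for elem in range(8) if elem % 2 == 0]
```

Let's trace through this code step by step.

Initialize: answer = [elem for elem in range(8) if elem % 2 == 0]

After execution: answer = [0, 2, 4, 6]
[0, 2, 4, 6]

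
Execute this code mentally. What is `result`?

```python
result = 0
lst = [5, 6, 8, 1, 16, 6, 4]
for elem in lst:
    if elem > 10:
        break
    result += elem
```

Let's trace through this code step by step.

Initialize: result = 0
Initialize: lst = [5, 6, 8, 1, 16, 6, 4]
Entering loop: for elem in lst:

After execution: result = 20
20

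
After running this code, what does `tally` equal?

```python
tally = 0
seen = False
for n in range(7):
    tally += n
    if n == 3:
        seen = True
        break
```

Let's trace through this code step by step.

Initialize: tally = 0
Initialize: seen = False
Entering loop: for n in range(7):

After execution: tally = 6
6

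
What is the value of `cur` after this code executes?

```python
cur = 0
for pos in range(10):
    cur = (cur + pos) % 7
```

Let's trace through this code step by step.

Initialize: cur = 0
Entering loop: for pos in range(10):

After execution: cur = 3
3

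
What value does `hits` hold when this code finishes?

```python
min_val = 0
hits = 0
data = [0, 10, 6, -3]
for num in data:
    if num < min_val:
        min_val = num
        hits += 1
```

Let's trace through this code step by step.

Initialize: min_val = 0
Initialize: hits = 0
Initialize: data = [0, 10, 6, -3]
Entering loop: for num in data:

After execution: hits = 1
1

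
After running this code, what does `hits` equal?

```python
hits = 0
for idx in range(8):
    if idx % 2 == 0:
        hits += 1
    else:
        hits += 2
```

Let's trace through this code step by step.

Initialize: hits = 0
Entering loop: for idx in range(8):

After execution: hits = 12
12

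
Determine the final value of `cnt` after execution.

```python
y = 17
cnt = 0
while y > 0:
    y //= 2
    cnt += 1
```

Let's trace through this code step by step.

Initialize: y = 17
Initialize: cnt = 0
Entering loop: while y > 0:

After execution: cnt = 5
5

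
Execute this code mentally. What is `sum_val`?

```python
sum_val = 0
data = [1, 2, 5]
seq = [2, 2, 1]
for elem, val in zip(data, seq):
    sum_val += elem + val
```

Let's trace through this code step by step.

Initialize: sum_val = 0
Initialize: data = [1, 2, 5]
Initialize: seq = [2, 2, 1]
Entering loop: for elem, val in zip(data, seq):

After execution: sum_val = 13
13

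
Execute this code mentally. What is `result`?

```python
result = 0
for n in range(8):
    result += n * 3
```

Let's trace through this code step by step.

Initialize: result = 0
Entering loop: for n in range(8):

After execution: result = 84
84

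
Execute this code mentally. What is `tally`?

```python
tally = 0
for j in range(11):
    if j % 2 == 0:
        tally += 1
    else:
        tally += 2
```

Let's trace through this code step by step.

Initialize: tally = 0
Entering loop: for j in range(11):

After execution: tally = 16
16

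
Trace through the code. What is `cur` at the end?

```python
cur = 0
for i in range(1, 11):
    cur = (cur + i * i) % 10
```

Let's trace through this code step by step.

Initialize: cur = 0
Entering loop: for i in range(1, 11):

After execution: cur = 5
5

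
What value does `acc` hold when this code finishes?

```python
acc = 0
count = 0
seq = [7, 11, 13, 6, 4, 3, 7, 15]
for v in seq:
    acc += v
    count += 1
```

Let's trace through this code step by step.

Initialize: acc = 0
Initialize: count = 0
Initialize: seq = [7, 11, 13, 6, 4, 3, 7, 15]
Entering loop: for v in seq:

After execution: acc = 66
66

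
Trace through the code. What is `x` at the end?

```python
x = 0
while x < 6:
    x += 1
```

Let's trace through this code step by step.

Initialize: x = 0
Entering loop: while x < 6:

After execution: x = 6
6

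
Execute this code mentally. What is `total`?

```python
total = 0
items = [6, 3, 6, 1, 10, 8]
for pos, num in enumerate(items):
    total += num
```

Let's trace through this code step by step.

Initialize: total = 0
Initialize: items = [6, 3, 6, 1, 10, 8]
Entering loop: for pos, num in enumerate(items):

After execution: total = 34
34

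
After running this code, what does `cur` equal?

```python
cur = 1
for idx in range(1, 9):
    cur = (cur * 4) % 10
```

Let's trace through this code step by step.

Initialize: cur = 1
Entering loop: for idx in range(1, 9):

After execution: cur = 6
6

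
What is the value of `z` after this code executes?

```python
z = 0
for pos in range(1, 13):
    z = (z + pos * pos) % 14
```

Let's trace through this code step by step.

Initialize: z = 0
Entering loop: for pos in range(1, 13):

After execution: z = 6
6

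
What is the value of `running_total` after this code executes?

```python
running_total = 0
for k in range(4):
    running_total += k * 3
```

Let's trace through this code step by step.

Initialize: running_total = 0
Entering loop: for k in range(4):

After execution: running_total = 18
18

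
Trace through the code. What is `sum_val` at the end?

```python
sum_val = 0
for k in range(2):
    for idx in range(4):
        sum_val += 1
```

Let's trace through this code step by step.

Initialize: sum_val = 0
Entering loop: for k in range(2):

After execution: sum_val = 8
8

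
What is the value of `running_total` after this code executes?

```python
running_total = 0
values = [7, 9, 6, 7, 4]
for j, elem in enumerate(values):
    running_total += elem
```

Let's trace through this code step by step.

Initialize: running_total = 0
Initialize: values = [7, 9, 6, 7, 4]
Entering loop: for j, elem in enumerate(values):

After execution: running_total = 33
33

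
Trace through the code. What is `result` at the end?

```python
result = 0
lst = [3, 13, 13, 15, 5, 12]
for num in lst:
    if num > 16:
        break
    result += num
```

Let's trace through this code step by step.

Initialize: result = 0
Initialize: lst = [3, 13, 13, 15, 5, 12]
Entering loop: for num in lst:

After execution: result = 61
61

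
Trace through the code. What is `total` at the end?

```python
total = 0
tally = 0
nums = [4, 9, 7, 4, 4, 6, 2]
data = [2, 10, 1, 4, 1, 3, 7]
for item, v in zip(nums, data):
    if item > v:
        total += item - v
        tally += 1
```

Let's trace through this code step by step.

Initialize: total = 0
Initialize: tally = 0
Initialize: nums = [4, 9, 7, 4, 4, 6, 2]
Initialize: data = [2, 10, 1, 4, 1, 3, 7]
Entering loop: for item, v in zip(nums, data):

After execution: total = 14
14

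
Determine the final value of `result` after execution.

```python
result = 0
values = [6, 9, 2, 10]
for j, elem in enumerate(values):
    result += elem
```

Let's trace through this code step by step.

Initialize: result = 0
Initialize: values = [6, 9, 2, 10]
Entering loop: for j, elem in enumerate(values):

After execution: result = 27
27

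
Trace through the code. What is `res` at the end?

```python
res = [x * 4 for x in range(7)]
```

Let's trace through this code step by step.

Initialize: res = [x * 4 for x in range(7)]

After execution: res = [0, 4, 8, 12, 16, 20, 24]
[0, 4, 8, 12, 16, 20, 24]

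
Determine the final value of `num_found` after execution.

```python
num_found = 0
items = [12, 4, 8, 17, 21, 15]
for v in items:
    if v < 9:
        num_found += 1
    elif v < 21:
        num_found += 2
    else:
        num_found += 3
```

Let's trace through this code step by step.

Initialize: num_found = 0
Initialize: items = [12, 4, 8, 17, 21, 15]
Entering loop: for v in items:

After execution: num_found = 11
11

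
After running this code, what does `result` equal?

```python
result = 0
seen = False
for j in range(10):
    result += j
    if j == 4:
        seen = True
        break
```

Let's trace through this code step by step.

Initialize: result = 0
Initialize: seen = False
Entering loop: for j in range(10):

After execution: result = 10
10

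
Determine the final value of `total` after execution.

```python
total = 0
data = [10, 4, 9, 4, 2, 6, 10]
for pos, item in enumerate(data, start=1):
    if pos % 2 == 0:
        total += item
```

Let's trace through this code step by step.

Initialize: total = 0
Initialize: data = [10, 4, 9, 4, 2, 6, 10]
Entering loop: for pos, item in enumerate(data, start=1):

After execution: total = 14
14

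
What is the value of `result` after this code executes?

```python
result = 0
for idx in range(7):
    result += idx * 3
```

Let's trace through this code step by step.

Initialize: result = 0
Entering loop: for idx in range(7):

After execution: result = 63
63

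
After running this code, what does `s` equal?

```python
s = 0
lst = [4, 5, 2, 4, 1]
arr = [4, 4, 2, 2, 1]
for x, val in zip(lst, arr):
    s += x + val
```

Let's trace through this code step by step.

Initialize: s = 0
Initialize: lst = [4, 5, 2, 4, 1]
Initialize: arr = [4, 4, 2, 2, 1]
Entering loop: for x, val in zip(lst, arr):

After execution: s = 29
29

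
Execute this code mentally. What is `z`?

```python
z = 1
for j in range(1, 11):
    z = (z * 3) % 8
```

Let's trace through this code step by step.

Initialize: z = 1
Entering loop: for j in range(1, 11):

After execution: z = 1
1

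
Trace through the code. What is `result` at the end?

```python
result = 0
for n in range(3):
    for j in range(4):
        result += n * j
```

Let's trace through this code step by step.

Initialize: result = 0
Entering loop: for n in range(3):

After execution: result = 18
18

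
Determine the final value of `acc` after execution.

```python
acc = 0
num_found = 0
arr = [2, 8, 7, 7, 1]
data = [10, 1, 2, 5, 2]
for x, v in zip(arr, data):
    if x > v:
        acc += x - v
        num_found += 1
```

Let's trace through this code step by step.

Initialize: acc = 0
Initialize: num_found = 0
Initialize: arr = [2, 8, 7, 7, 1]
Initialize: data = [10, 1, 2, 5, 2]
Entering loop: for x, v in zip(arr, data):

After execution: acc = 14
14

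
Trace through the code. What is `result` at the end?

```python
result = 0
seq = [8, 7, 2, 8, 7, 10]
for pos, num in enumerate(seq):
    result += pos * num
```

Let's trace through this code step by step.

Initialize: result = 0
Initialize: seq = [8, 7, 2, 8, 7, 10]
Entering loop: for pos, num in enumerate(seq):

After execution: result = 113
113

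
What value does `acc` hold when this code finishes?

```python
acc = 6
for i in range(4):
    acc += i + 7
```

Let's trace through this code step by step.

Initialize: acc = 6
Entering loop: for i in range(4):

After execution: acc = 40
40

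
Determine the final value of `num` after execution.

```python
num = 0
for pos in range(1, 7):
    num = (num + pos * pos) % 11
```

Let's trace through this code step by step.

Initialize: num = 0
Entering loop: for pos in range(1, 7):

After execution: num = 3
3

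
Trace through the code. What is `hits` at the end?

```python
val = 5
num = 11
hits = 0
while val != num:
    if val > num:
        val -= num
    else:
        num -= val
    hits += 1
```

Let's trace through this code step by step.

Initialize: val = 5
Initialize: num = 11
Initialize: hits = 0
Entering loop: while val != num:

After execution: hits = 6
6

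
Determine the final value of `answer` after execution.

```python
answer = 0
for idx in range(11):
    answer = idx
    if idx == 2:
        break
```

Let's trace through this code step by step.

Initialize: answer = 0
Entering loop: for idx in range(11):

After execution: answer = 2
2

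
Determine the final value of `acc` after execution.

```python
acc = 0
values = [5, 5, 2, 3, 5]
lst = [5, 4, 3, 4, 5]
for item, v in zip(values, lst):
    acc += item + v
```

Let's trace through this code step by step.

Initialize: acc = 0
Initialize: values = [5, 5, 2, 3, 5]
Initialize: lst = [5, 4, 3, 4, 5]
Entering loop: for item, v in zip(values, lst):

After execution: acc = 41
41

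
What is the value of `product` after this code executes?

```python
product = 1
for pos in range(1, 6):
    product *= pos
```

Let's trace through this code step by step.

Initialize: product = 1
Entering loop: for pos in range(1, 6):

After execution: product = 120
120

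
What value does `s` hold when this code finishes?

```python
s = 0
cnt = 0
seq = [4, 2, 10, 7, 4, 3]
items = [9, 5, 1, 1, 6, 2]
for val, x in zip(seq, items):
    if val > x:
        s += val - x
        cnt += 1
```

Let's trace through this code step by step.

Initialize: s = 0
Initialize: cnt = 0
Initialize: seq = [4, 2, 10, 7, 4, 3]
Initialize: items = [9, 5, 1, 1, 6, 2]
Entering loop: for val, x in zip(seq, items):

After execution: s = 16
16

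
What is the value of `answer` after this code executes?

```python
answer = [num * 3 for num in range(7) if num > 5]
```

Let's trace through this code step by step.

Initialize: answer = [num * 3 for num in range(7) if num > 5]

After execution: answer = [18]
[18]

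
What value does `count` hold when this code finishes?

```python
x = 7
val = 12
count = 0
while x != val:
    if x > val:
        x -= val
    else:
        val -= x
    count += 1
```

Let's trace through this code step by step.

Initialize: x = 7
Initialize: val = 12
Initialize: count = 0
Entering loop: while x != val:

After execution: count = 5
5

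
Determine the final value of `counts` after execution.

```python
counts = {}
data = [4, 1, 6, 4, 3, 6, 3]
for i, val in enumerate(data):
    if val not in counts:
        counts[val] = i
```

Let's trace through this code step by step.

Initialize: counts = {}
Initialize: data = [4, 1, 6, 4, 3, 6, 3]
Entering loop: for i, val in enumerate(data):

After execution: counts = {4: 0, 1: 1, 6: 2, 3: 4}
{4: 0, 1: 1, 6: 2, 3: 4}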